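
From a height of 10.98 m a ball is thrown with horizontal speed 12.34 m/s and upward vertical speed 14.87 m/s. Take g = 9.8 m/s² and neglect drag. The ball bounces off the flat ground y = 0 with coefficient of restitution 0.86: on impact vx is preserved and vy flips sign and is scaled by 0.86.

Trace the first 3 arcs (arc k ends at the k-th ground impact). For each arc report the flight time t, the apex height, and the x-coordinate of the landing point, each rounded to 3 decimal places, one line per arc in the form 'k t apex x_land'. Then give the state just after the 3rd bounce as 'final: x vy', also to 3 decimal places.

1 3.649 22.261 45.026
2 3.666 16.465 90.266
3 3.153 12.177 129.173
final: 129.173 13.286

Arc 1: start y=10.980, vy=14.870 → t=3.649, apex=22.261, x_land=45.026, impact vy=-20.888
  bounce: vy ← 0.86·20.888 = 17.964
Arc 2: start y=0.000, vy=17.964 → t=3.666, apex=16.465, x_land=90.266, impact vy=-17.964
  bounce: vy ← 0.86·17.964 = 15.449
Arc 3: start y=0.000, vy=15.449 → t=3.153, apex=12.177, x_land=129.173, impact vy=-15.449
  bounce: vy ← 0.86·15.449 = 13.286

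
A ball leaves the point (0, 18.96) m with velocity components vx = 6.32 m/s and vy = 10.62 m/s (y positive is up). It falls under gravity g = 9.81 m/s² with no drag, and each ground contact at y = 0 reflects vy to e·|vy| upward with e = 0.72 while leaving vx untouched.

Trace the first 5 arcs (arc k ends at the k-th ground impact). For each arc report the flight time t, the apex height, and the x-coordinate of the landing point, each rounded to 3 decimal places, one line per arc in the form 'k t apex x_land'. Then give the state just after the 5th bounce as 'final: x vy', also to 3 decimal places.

1 3.327 24.708 21.027
2 3.232 12.809 41.453
3 2.327 6.640 56.159
4 1.675 3.442 66.748
5 1.206 1.784 74.372
final: 74.372 4.260

Arc 1: start y=18.960, vy=10.620 → t=3.327, apex=24.708, x_land=21.027, impact vy=-22.018
  bounce: vy ← 0.72·22.018 = 15.853
Arc 2: start y=0.000, vy=15.853 → t=3.232, apex=12.809, x_land=41.453, impact vy=-15.853
  bounce: vy ← 0.72·15.853 = 11.414
Arc 3: start y=0.000, vy=11.414 → t=2.327, apex=6.640, x_land=56.159, impact vy=-11.414
  bounce: vy ← 0.72·11.414 = 8.218
Arc 4: start y=0.000, vy=8.218 → t=1.675, apex=3.442, x_land=66.748, impact vy=-8.218
  bounce: vy ← 0.72·8.218 = 5.917
Arc 5: start y=0.000, vy=5.917 → t=1.206, apex=1.784, x_land=74.372, impact vy=-5.917
  bounce: vy ← 0.72·5.917 = 4.260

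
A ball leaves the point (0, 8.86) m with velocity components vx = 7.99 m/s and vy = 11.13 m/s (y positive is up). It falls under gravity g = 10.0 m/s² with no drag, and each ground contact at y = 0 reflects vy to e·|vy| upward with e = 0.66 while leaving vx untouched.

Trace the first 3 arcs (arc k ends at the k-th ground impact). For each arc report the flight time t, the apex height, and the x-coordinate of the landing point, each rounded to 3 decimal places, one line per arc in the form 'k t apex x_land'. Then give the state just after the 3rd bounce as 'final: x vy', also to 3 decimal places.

1 2.848 15.054 22.757
2 2.290 6.557 41.057
3 1.512 2.856 53.135
final: 53.135 4.989

Arc 1: start y=8.860, vy=11.130 → t=2.848, apex=15.054, x_land=22.757, impact vy=-17.352
  bounce: vy ← 0.66·17.352 = 11.452
Arc 2: start y=0.000, vy=11.452 → t=2.290, apex=6.557, x_land=41.057, impact vy=-11.452
  bounce: vy ← 0.66·11.452 = 7.558
Arc 3: start y=0.000, vy=7.558 → t=1.512, apex=2.856, x_land=53.135, impact vy=-7.558
  bounce: vy ← 0.66·7.558 = 4.989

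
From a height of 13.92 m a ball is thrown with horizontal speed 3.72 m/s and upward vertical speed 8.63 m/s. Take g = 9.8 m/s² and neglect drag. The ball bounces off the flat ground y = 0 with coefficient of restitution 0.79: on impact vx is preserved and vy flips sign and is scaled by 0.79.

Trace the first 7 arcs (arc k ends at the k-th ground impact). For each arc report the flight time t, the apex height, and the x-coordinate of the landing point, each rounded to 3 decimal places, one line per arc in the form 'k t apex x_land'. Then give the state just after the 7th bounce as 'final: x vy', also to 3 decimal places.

Arc 1: start y=13.920, vy=8.630 → t=2.782, apex=17.720, x_land=10.350, impact vy=-18.636
  bounce: vy ← 0.79·18.636 = 14.723
Arc 2: start y=0.000, vy=14.723 → t=3.005, apex=11.059, x_land=21.527, impact vy=-14.723
  bounce: vy ← 0.79·14.723 = 11.631
Arc 3: start y=0.000, vy=11.631 → t=2.374, apex=6.902, x_land=30.357, impact vy=-11.631
  bounce: vy ← 0.79·11.631 = 9.188
Arc 4: start y=0.000, vy=9.188 → t=1.875, apex=4.307, x_land=37.333, impact vy=-9.188
  bounce: vy ← 0.79·9.188 = 7.259
Arc 5: start y=0.000, vy=7.259 → t=1.481, apex=2.688, x_land=42.844, impact vy=-7.259
  bounce: vy ← 0.79·7.259 = 5.734
Arc 6: start y=0.000, vy=5.734 → t=1.170, apex=1.678, x_land=47.197, impact vy=-5.734
  bounce: vy ← 0.79·5.734 = 4.530
Arc 7: start y=0.000, vy=4.530 → t=0.925, apex=1.047, x_land=50.636, impact vy=-4.530
  bounce: vy ← 0.79·4.530 = 3.579

1 2.782 17.720 10.350
2 3.005 11.059 21.527
3 2.374 6.902 30.357
4 1.875 4.307 37.333
5 1.481 2.688 42.844
6 1.170 1.678 47.197
7 0.925 1.047 50.636
final: 50.636 3.579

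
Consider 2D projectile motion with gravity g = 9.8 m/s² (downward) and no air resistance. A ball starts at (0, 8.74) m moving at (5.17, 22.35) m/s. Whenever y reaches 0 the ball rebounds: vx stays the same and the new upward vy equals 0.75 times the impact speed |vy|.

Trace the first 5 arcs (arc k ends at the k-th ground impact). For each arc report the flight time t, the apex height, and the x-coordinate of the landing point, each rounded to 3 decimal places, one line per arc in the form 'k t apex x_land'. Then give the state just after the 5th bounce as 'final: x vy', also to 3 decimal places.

Arc 1: start y=8.740, vy=22.350 → t=4.924, apex=34.226, x_land=25.455, impact vy=-25.900
  bounce: vy ← 0.75·25.900 = 19.425
Arc 2: start y=0.000, vy=19.425 → t=3.964, apex=19.252, x_land=45.950, impact vy=-19.425
  bounce: vy ← 0.75·19.425 = 14.569
Arc 3: start y=0.000, vy=14.569 → t=2.973, apex=10.829, x_land=61.322, impact vy=-14.569
  bounce: vy ← 0.75·14.569 = 10.927
Arc 4: start y=0.000, vy=10.927 → t=2.230, apex=6.091, x_land=72.851, impact vy=-10.927
  bounce: vy ← 0.75·10.927 = 8.195
Arc 5: start y=0.000, vy=8.195 → t=1.672, apex=3.426, x_land=81.497, impact vy=-8.195
  bounce: vy ← 0.75·8.195 = 6.146

1 4.924 34.226 25.455
2 3.964 19.252 45.950
3 2.973 10.829 61.322
4 2.230 6.091 72.851
5 1.672 3.426 81.497
final: 81.497 6.146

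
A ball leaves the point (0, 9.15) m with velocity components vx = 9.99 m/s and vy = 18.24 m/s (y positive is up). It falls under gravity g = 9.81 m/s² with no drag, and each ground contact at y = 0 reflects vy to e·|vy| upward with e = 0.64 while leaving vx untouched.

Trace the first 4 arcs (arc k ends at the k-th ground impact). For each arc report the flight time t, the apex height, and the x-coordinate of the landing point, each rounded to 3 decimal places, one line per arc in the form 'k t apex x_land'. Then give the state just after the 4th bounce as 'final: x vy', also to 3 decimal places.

1 4.166 26.107 41.622
2 2.953 10.693 71.123
3 1.890 4.380 90.004
4 1.210 1.794 102.087
final: 102.087 3.797

Arc 1: start y=9.150, vy=18.240 → t=4.166, apex=26.107, x_land=41.622, impact vy=-22.632
  bounce: vy ← 0.64·22.632 = 14.485
Arc 2: start y=0.000, vy=14.485 → t=2.953, apex=10.693, x_land=71.123, impact vy=-14.485
  bounce: vy ← 0.64·14.485 = 9.270
Arc 3: start y=0.000, vy=9.270 → t=1.890, apex=4.380, x_land=90.004, impact vy=-9.270
  bounce: vy ← 0.64·9.270 = 5.933
Arc 4: start y=0.000, vy=5.933 → t=1.210, apex=1.794, x_land=102.087, impact vy=-5.933
  bounce: vy ← 0.64·5.933 = 3.797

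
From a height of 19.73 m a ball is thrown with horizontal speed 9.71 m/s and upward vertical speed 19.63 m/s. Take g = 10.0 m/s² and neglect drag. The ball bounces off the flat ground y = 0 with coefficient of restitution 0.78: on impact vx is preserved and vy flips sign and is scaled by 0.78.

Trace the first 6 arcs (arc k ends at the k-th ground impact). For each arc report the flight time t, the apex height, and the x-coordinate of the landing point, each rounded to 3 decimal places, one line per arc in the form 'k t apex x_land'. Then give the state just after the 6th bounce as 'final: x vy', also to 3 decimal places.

Arc 1: start y=19.730, vy=19.630 → t=4.756, apex=38.997, x_land=46.178, impact vy=-27.927
  bounce: vy ← 0.78·27.927 = 21.783
Arc 2: start y=0.000, vy=21.783 → t=4.357, apex=23.726, x_land=88.481, impact vy=-21.783
  bounce: vy ← 0.78·21.783 = 16.991
Arc 3: start y=0.000, vy=16.991 → t=3.398, apex=14.435, x_land=121.478, impact vy=-16.991
  bounce: vy ← 0.78·16.991 = 13.253
Arc 4: start y=0.000, vy=13.253 → t=2.651, apex=8.782, x_land=147.215, impact vy=-13.253
  bounce: vy ← 0.78·13.253 = 10.337
Arc 5: start y=0.000, vy=10.337 → t=2.067, apex=5.343, x_land=167.290, impact vy=-10.337
  bounce: vy ← 0.78·10.337 = 8.063
Arc 6: start y=0.000, vy=8.063 → t=1.613, apex=3.251, x_land=182.949, impact vy=-8.063
  bounce: vy ← 0.78·8.063 = 6.289

1 4.756 38.997 46.178
2 4.357 23.726 88.481
3 3.398 14.435 121.478
4 2.651 8.782 147.215
5 2.067 5.343 167.290
6 1.613 3.251 182.949
final: 182.949 6.289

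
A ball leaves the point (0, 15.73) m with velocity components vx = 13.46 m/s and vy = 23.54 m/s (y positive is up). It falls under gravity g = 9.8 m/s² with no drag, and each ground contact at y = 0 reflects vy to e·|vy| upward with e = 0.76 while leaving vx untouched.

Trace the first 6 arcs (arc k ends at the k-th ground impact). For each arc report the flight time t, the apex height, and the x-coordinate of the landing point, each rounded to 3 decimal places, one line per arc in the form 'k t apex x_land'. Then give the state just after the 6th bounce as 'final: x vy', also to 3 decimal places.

1 5.399 44.002 72.667
2 4.555 25.416 133.976
3 3.462 14.680 180.571
4 2.631 8.479 215.983
5 2.000 4.898 242.897
6 1.520 2.829 263.351
final: 263.351 5.659

Arc 1: start y=15.730, vy=23.540 → t=5.399, apex=44.002, x_land=72.667, impact vy=-29.367
  bounce: vy ← 0.76·29.367 = 22.319
Arc 2: start y=0.000, vy=22.319 → t=4.555, apex=25.416, x_land=133.976, impact vy=-22.319
  bounce: vy ← 0.76·22.319 = 16.963
Arc 3: start y=0.000, vy=16.963 → t=3.462, apex=14.680, x_land=180.571, impact vy=-16.963
  bounce: vy ← 0.76·16.963 = 12.892
Arc 4: start y=0.000, vy=12.892 → t=2.631, apex=8.479, x_land=215.983, impact vy=-12.892
  bounce: vy ← 0.76·12.892 = 9.798
Arc 5: start y=0.000, vy=9.798 → t=2.000, apex=4.898, x_land=242.897, impact vy=-9.798
  bounce: vy ← 0.76·9.798 = 7.446
Arc 6: start y=0.000, vy=7.446 → t=1.520, apex=2.829, x_land=263.351, impact vy=-7.446
  bounce: vy ← 0.76·7.446 = 5.659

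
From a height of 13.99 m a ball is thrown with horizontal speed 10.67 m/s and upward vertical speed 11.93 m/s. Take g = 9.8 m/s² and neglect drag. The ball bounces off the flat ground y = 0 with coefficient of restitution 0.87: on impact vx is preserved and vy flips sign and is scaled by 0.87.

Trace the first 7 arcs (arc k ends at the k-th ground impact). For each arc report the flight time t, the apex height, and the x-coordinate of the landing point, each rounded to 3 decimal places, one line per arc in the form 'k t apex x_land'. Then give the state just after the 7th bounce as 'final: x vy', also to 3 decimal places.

1 3.300 21.251 35.210
2 3.624 16.085 73.874
3 3.153 12.175 107.512
4 2.743 9.215 136.777
5 2.386 6.975 162.238
6 2.076 5.279 184.388
7 1.806 3.996 203.660
final: 203.660 7.699

Arc 1: start y=13.990, vy=11.930 → t=3.300, apex=21.251, x_land=35.210, impact vy=-20.409
  bounce: vy ← 0.87·20.409 = 17.756
Arc 2: start y=0.000, vy=17.756 → t=3.624, apex=16.085, x_land=73.874, impact vy=-17.756
  bounce: vy ← 0.87·17.756 = 15.448
Arc 3: start y=0.000, vy=15.448 → t=3.153, apex=12.175, x_land=107.512, impact vy=-15.448
  bounce: vy ← 0.87·15.448 = 13.439
Arc 4: start y=0.000, vy=13.439 → t=2.743, apex=9.215, x_land=136.777, impact vy=-13.439
  bounce: vy ← 0.87·13.439 = 11.692
Arc 5: start y=0.000, vy=11.692 → t=2.386, apex=6.975, x_land=162.238, impact vy=-11.692
  bounce: vy ← 0.87·11.692 = 10.172
Arc 6: start y=0.000, vy=10.172 → t=2.076, apex=5.279, x_land=184.388, impact vy=-10.172
  bounce: vy ← 0.87·10.172 = 8.850
Arc 7: start y=0.000, vy=8.850 → t=1.806, apex=3.996, x_land=203.660, impact vy=-8.850
  bounce: vy ← 0.87·8.850 = 7.699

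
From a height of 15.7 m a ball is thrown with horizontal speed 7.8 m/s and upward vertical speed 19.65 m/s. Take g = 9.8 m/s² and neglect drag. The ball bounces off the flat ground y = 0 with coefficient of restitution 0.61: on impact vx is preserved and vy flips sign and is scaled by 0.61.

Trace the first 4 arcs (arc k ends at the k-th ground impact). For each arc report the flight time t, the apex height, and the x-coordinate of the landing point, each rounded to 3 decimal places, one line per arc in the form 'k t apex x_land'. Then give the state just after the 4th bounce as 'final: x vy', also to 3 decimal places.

Arc 1: start y=15.700, vy=19.650 → t=4.693, apex=35.400, x_land=36.605, impact vy=-26.341
  bounce: vy ← 0.61·26.341 = 16.068
Arc 2: start y=0.000, vy=16.068 → t=3.279, apex=13.172, x_land=62.183, impact vy=-16.068
  bounce: vy ← 0.61·16.068 = 9.801
Arc 3: start y=0.000, vy=9.801 → t=2.000, apex=4.901, x_land=77.785, impact vy=-9.801
  bounce: vy ← 0.61·9.801 = 5.979
Arc 4: start y=0.000, vy=5.979 → t=1.220, apex=1.824, x_land=87.302, impact vy=-5.979
  bounce: vy ← 0.61·5.979 = 3.647

1 4.693 35.400 36.605
2 3.279 13.172 62.183
3 2.000 4.901 77.785
4 1.220 1.824 87.302
final: 87.302 3.647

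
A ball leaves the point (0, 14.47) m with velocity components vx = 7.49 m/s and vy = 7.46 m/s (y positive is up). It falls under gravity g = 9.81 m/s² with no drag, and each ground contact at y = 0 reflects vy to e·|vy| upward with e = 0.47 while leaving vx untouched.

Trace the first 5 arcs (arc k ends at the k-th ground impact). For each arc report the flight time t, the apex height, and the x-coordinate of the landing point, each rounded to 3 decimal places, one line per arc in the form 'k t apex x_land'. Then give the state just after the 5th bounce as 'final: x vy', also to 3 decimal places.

Arc 1: start y=14.470, vy=7.460 → t=2.639, apex=17.306, x_land=19.765, impact vy=-18.427
  bounce: vy ← 0.47·18.427 = 8.661
Arc 2: start y=0.000, vy=8.661 → t=1.766, apex=3.823, x_land=32.990, impact vy=-8.661
  bounce: vy ← 0.47·8.661 = 4.071
Arc 3: start y=0.000, vy=4.071 → t=0.830, apex=0.845, x_land=39.206, impact vy=-4.071
  bounce: vy ← 0.47·4.071 = 1.913
Arc 4: start y=0.000, vy=1.913 → t=0.390, apex=0.187, x_land=42.127, impact vy=-1.913
  bounce: vy ← 0.47·1.913 = 0.899
Arc 5: start y=0.000, vy=0.899 → t=0.183, apex=0.041, x_land=43.500, impact vy=-0.899
  bounce: vy ← 0.47·0.899 = 0.423

1 2.639 17.306 19.765
2 1.766 3.823 32.990
3 0.830 0.845 39.206
4 0.390 0.187 42.127
5 0.183 0.041 43.500
final: 43.500 0.423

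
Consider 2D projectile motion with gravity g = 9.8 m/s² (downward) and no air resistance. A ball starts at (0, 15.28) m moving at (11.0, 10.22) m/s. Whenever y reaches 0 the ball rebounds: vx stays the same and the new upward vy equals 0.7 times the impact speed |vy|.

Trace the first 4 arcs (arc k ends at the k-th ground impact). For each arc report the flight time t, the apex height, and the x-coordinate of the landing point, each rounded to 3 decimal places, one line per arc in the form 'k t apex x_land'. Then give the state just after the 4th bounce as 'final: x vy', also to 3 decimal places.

Arc 1: start y=15.280, vy=10.220 → t=3.094, apex=20.609, x_land=34.031, impact vy=-20.098
  bounce: vy ← 0.7·20.098 = 14.069
Arc 2: start y=0.000, vy=14.069 → t=2.871, apex=10.098, x_land=65.613, impact vy=-14.069
  bounce: vy ← 0.7·14.069 = 9.848
Arc 3: start y=0.000, vy=9.848 → t=2.010, apex=4.948, x_land=87.721, impact vy=-9.848
  bounce: vy ← 0.7·9.848 = 6.894
Arc 4: start y=0.000, vy=6.894 → t=1.407, apex=2.425, x_land=103.197, impact vy=-6.894
  bounce: vy ← 0.7·6.894 = 4.826

1 3.094 20.609 34.031
2 2.871 10.098 65.613
3 2.010 4.948 87.721
4 1.407 2.425 103.197
final: 103.197 4.826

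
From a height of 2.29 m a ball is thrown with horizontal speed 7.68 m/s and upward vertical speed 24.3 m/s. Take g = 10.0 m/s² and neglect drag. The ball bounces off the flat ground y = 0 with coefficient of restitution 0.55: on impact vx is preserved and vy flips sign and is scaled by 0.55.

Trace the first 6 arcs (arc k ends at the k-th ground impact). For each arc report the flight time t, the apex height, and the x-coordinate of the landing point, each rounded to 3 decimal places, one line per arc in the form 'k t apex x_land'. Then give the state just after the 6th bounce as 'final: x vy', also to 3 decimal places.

Arc 1: start y=2.290, vy=24.300 → t=4.952, apex=31.814, x_land=38.035, impact vy=-25.225
  bounce: vy ← 0.55·25.225 = 13.874
Arc 2: start y=0.000, vy=13.874 → t=2.775, apex=9.624, x_land=59.345, impact vy=-13.874
  bounce: vy ← 0.55·13.874 = 7.630
Arc 3: start y=0.000, vy=7.630 → t=1.526, apex=2.911, x_land=71.065, impact vy=-7.630
  bounce: vy ← 0.55·7.630 = 4.197
Arc 4: start y=0.000, vy=4.197 → t=0.839, apex=0.881, x_land=77.512, impact vy=-4.197
  bounce: vy ← 0.55·4.197 = 2.308
Arc 5: start y=0.000, vy=2.308 → t=0.462, apex=0.266, x_land=81.057, impact vy=-2.308
  bounce: vy ← 0.55·2.308 = 1.270
Arc 6: start y=0.000, vy=1.270 → t=0.254, apex=0.081, x_land=83.007, impact vy=-1.270
  bounce: vy ← 0.55·1.270 = 0.698

1 4.952 31.814 38.035
2 2.775 9.624 59.345
3 1.526 2.911 71.065
4 0.839 0.881 77.512
5 0.462 0.266 81.057
6 0.254 0.081 83.007
final: 83.007 0.698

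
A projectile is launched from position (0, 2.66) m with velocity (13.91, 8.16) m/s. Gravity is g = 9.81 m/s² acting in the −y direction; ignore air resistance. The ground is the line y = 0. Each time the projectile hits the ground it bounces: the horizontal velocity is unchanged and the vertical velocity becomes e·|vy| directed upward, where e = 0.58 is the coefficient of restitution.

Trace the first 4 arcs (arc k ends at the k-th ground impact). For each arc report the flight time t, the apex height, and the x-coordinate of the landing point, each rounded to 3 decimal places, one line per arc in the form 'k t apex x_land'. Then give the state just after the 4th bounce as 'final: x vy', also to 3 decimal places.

Arc 1: start y=2.660, vy=8.160 → t=1.943, apex=6.054, x_land=27.024, impact vy=-10.898
  bounce: vy ← 0.58·10.898 = 6.321
Arc 2: start y=0.000, vy=6.321 → t=1.289, apex=2.036, x_land=44.949, impact vy=-6.321
  bounce: vy ← 0.58·6.321 = 3.666
Arc 3: start y=0.000, vy=3.666 → t=0.747, apex=0.685, x_land=55.346, impact vy=-3.666
  bounce: vy ← 0.58·3.666 = 2.126
Arc 4: start y=0.000, vy=2.126 → t=0.434, apex=0.230, x_land=61.377, impact vy=-2.126
  bounce: vy ← 0.58·2.126 = 1.233

1 1.943 6.054 27.024
2 1.289 2.036 44.949
3 0.747 0.685 55.346
4 0.434 0.230 61.377
final: 61.377 1.233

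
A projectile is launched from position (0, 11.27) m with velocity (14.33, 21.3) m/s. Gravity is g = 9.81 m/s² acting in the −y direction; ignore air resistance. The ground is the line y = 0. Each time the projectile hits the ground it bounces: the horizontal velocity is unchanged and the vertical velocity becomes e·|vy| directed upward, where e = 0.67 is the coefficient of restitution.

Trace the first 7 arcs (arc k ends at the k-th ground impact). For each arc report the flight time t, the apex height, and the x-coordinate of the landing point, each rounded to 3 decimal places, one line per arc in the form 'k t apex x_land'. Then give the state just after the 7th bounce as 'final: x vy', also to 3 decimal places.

1 4.819 34.394 69.060
2 3.548 15.439 119.908
3 2.377 6.931 153.976
4 1.593 3.111 176.802
5 1.067 1.397 192.095
6 0.715 0.627 202.341
7 0.479 0.281 209.206
final: 209.206 1.574

Arc 1: start y=11.270, vy=21.300 → t=4.819, apex=34.394, x_land=69.060, impact vy=-25.977
  bounce: vy ← 0.67·25.977 = 17.405
Arc 2: start y=0.000, vy=17.405 → t=3.548, apex=15.439, x_land=119.908, impact vy=-17.405
  bounce: vy ← 0.67·17.405 = 11.661
Arc 3: start y=0.000, vy=11.661 → t=2.377, apex=6.931, x_land=153.976, impact vy=-11.661
  bounce: vy ← 0.67·11.661 = 7.813
Arc 4: start y=0.000, vy=7.813 → t=1.593, apex=3.111, x_land=176.802, impact vy=-7.813
  bounce: vy ← 0.67·7.813 = 5.235
Arc 5: start y=0.000, vy=5.235 → t=1.067, apex=1.397, x_land=192.095, impact vy=-5.235
  bounce: vy ← 0.67·5.235 = 3.507
Arc 6: start y=0.000, vy=3.507 → t=0.715, apex=0.627, x_land=202.341, impact vy=-3.507
  bounce: vy ← 0.67·3.507 = 2.350
Arc 7: start y=0.000, vy=2.350 → t=0.479, apex=0.281, x_land=209.206, impact vy=-2.350
  bounce: vy ← 0.67·2.350 = 1.574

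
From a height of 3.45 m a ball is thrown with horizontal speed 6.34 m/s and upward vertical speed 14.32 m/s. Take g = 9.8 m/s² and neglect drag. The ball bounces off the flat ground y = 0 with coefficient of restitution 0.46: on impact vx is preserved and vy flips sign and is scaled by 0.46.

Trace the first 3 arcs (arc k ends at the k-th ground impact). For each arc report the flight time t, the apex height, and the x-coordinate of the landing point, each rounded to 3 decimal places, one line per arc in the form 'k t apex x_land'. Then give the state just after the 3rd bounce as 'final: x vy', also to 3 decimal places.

1 3.146 13.912 19.947
2 1.550 2.944 29.775
3 0.713 0.623 34.296
final: 34.296 1.607

Arc 1: start y=3.450, vy=14.320 → t=3.146, apex=13.912, x_land=19.947, impact vy=-16.513
  bounce: vy ← 0.46·16.513 = 7.596
Arc 2: start y=0.000, vy=7.596 → t=1.550, apex=2.944, x_land=29.775, impact vy=-7.596
  bounce: vy ← 0.46·7.596 = 3.494
Arc 3: start y=0.000, vy=3.494 → t=0.713, apex=0.623, x_land=34.296, impact vy=-3.494
  bounce: vy ← 0.46·3.494 = 1.607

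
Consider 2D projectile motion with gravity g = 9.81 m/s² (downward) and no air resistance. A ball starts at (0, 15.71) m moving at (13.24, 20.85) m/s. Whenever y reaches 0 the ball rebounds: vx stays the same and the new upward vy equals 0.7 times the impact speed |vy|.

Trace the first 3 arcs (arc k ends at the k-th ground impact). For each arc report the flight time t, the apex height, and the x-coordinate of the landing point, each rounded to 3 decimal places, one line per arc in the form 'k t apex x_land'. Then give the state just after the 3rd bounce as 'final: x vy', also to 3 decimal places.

1 4.904 37.867 64.928
2 3.890 18.555 116.430
3 2.723 9.092 152.482
final: 152.482 9.349

Arc 1: start y=15.710, vy=20.850 → t=4.904, apex=37.867, x_land=64.928, impact vy=-27.257
  bounce: vy ← 0.7·27.257 = 19.080
Arc 2: start y=0.000, vy=19.080 → t=3.890, apex=18.555, x_land=116.430, impact vy=-19.080
  bounce: vy ← 0.7·19.080 = 13.356
Arc 3: start y=0.000, vy=13.356 → t=2.723, apex=9.092, x_land=152.482, impact vy=-13.356
  bounce: vy ← 0.7·13.356 = 9.349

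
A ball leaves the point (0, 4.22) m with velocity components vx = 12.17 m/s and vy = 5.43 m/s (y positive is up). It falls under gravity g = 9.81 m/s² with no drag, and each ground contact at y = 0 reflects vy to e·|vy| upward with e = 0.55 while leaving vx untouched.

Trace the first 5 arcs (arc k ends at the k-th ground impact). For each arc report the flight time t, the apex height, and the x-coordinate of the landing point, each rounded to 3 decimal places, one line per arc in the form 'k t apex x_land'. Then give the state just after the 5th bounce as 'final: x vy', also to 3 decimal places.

Arc 1: start y=4.220, vy=5.430 → t=1.634, apex=5.723, x_land=19.882, impact vy=-10.596
  bounce: vy ← 0.55·10.596 = 5.828
Arc 2: start y=0.000, vy=5.828 → t=1.188, apex=1.731, x_land=34.342, impact vy=-5.828
  bounce: vy ← 0.55·5.828 = 3.205
Arc 3: start y=0.000, vy=3.205 → t=0.653, apex=0.524, x_land=42.295, impact vy=-3.205
  bounce: vy ← 0.55·3.205 = 1.763
Arc 4: start y=0.000, vy=1.763 → t=0.359, apex=0.158, x_land=46.669, impact vy=-1.763
  bounce: vy ← 0.55·1.763 = 0.970
Arc 5: start y=0.000, vy=0.970 → t=0.198, apex=0.048, x_land=49.075, impact vy=-0.970
  bounce: vy ← 0.55·0.970 = 0.533

1 1.634 5.723 19.882
2 1.188 1.731 34.342
3 0.653 0.524 42.295
4 0.359 0.158 46.669
5 0.198 0.048 49.075
final: 49.075 0.533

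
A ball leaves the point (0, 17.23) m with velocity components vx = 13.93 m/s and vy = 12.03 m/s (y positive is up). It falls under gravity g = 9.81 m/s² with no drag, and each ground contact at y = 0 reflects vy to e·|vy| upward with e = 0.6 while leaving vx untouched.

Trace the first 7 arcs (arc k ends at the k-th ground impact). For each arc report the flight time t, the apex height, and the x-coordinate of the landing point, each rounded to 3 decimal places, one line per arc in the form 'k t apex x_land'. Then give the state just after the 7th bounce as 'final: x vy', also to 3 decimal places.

1 3.466 24.606 48.282
2 2.688 8.858 85.722
3 1.613 3.189 108.186
4 0.968 1.148 121.665
5 0.581 0.413 129.752
6 0.348 0.149 134.604
7 0.209 0.054 137.515
final: 137.515 0.615

Arc 1: start y=17.230, vy=12.030 → t=3.466, apex=24.606, x_land=48.282, impact vy=-21.972
  bounce: vy ← 0.6·21.972 = 13.183
Arc 2: start y=0.000, vy=13.183 → t=2.688, apex=8.858, x_land=85.722, impact vy=-13.183
  bounce: vy ← 0.6·13.183 = 7.910
Arc 3: start y=0.000, vy=7.910 → t=1.613, apex=3.189, x_land=108.186, impact vy=-7.910
  bounce: vy ← 0.6·7.910 = 4.746
Arc 4: start y=0.000, vy=4.746 → t=0.968, apex=1.148, x_land=121.665, impact vy=-4.746
  bounce: vy ← 0.6·4.746 = 2.848
Arc 5: start y=0.000, vy=2.848 → t=0.581, apex=0.413, x_land=129.752, impact vy=-2.848
  bounce: vy ← 0.6·2.848 = 1.709
Arc 6: start y=0.000, vy=1.709 → t=0.348, apex=0.149, x_land=134.604, impact vy=-1.709
  bounce: vy ← 0.6·1.709 = 1.025
Arc 7: start y=0.000, vy=1.025 → t=0.209, apex=0.054, x_land=137.515, impact vy=-1.025
  bounce: vy ← 0.6·1.025 = 0.615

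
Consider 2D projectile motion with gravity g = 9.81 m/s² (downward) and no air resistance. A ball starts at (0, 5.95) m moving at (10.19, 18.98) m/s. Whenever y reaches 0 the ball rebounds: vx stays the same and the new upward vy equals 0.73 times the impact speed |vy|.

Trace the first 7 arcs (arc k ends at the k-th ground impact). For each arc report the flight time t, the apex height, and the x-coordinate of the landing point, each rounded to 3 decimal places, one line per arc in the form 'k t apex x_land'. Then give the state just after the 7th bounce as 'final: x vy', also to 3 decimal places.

1 4.161 24.311 42.401
2 3.250 12.955 75.522
3 2.373 6.904 99.701
4 1.732 3.679 117.351
5 1.264 1.961 130.236
6 0.923 1.045 139.642
7 0.674 0.557 146.508
final: 146.508 2.413

Arc 1: start y=5.950, vy=18.980 → t=4.161, apex=24.311, x_land=42.401, impact vy=-21.840
  bounce: vy ← 0.73·21.840 = 15.943
Arc 2: start y=0.000, vy=15.943 → t=3.250, apex=12.955, x_land=75.522, impact vy=-15.943
  bounce: vy ← 0.73·15.943 = 11.638
Arc 3: start y=0.000, vy=11.638 → t=2.373, apex=6.904, x_land=99.701, impact vy=-11.638
  bounce: vy ← 0.73·11.638 = 8.496
Arc 4: start y=0.000, vy=8.496 → t=1.732, apex=3.679, x_land=117.351, impact vy=-8.496
  bounce: vy ← 0.73·8.496 = 6.202
Arc 5: start y=0.000, vy=6.202 → t=1.264, apex=1.961, x_land=130.236, impact vy=-6.202
  bounce: vy ← 0.73·6.202 = 4.528
Arc 6: start y=0.000, vy=4.528 → t=0.923, apex=1.045, x_land=139.642, impact vy=-4.528
  bounce: vy ← 0.73·4.528 = 3.305
Arc 7: start y=0.000, vy=3.305 → t=0.674, apex=0.557, x_land=146.508, impact vy=-3.305
  bounce: vy ← 0.73·3.305 = 2.413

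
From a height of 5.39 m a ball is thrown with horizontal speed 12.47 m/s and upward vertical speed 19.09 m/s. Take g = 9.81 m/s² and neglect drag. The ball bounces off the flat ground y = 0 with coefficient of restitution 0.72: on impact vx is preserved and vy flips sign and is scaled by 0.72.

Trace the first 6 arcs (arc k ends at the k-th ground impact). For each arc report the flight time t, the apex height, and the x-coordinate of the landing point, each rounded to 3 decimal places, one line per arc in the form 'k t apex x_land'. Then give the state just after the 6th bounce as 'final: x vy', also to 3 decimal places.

Arc 1: start y=5.390, vy=19.090 → t=4.156, apex=23.964, x_land=51.829, impact vy=-21.684
  bounce: vy ← 0.72·21.684 = 15.612
Arc 2: start y=0.000, vy=15.612 → t=3.183, apex=12.423, x_land=91.520, impact vy=-15.612
  bounce: vy ← 0.72·15.612 = 11.241
Arc 3: start y=0.000, vy=11.241 → t=2.292, apex=6.440, x_land=120.098, impact vy=-11.241
  bounce: vy ← 0.72·11.241 = 8.093
Arc 4: start y=0.000, vy=8.093 → t=1.650, apex=3.339, x_land=140.674, impact vy=-8.093
  bounce: vy ← 0.72·8.093 = 5.827
Arc 5: start y=0.000, vy=5.827 → t=1.188, apex=1.731, x_land=155.488, impact vy=-5.827
  bounce: vy ← 0.72·5.827 = 4.196
Arc 6: start y=0.000, vy=4.196 → t=0.855, apex=0.897, x_land=166.155, impact vy=-4.196
  bounce: vy ← 0.72·4.196 = 3.021

1 4.156 23.964 51.829
2 3.183 12.423 91.520
3 2.292 6.440 120.098
4 1.650 3.339 140.674
5 1.188 1.731 155.488
6 0.855 0.897 166.155
final: 166.155 3.021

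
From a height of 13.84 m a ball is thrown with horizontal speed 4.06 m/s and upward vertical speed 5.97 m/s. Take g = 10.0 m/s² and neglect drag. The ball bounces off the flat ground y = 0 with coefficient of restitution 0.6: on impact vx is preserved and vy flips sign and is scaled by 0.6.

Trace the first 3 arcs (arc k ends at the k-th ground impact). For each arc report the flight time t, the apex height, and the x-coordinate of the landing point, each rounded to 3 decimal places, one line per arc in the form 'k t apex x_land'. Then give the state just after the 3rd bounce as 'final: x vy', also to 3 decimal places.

Arc 1: start y=13.840, vy=5.970 → t=2.365, apex=15.622, x_land=9.600, impact vy=-17.676
  bounce: vy ← 0.6·17.676 = 10.606
Arc 2: start y=0.000, vy=10.606 → t=2.121, apex=5.624, x_land=18.212, impact vy=-10.606
  bounce: vy ← 0.6·10.606 = 6.363
Arc 3: start y=0.000, vy=6.363 → t=1.273, apex=2.025, x_land=23.379, impact vy=-6.363
  bounce: vy ← 0.6·6.363 = 3.818

1 2.365 15.622 9.600
2 2.121 5.624 18.212
3 1.273 2.025 23.379
final: 23.379 3.818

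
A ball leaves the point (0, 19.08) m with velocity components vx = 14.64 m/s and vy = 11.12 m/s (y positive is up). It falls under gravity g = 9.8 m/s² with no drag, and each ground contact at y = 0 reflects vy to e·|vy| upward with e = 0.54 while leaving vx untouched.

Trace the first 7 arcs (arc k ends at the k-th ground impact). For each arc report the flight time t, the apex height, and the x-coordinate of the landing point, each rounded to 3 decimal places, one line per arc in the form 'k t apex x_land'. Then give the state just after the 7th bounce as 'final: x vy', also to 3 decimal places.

Arc 1: start y=19.080, vy=11.120 → t=3.411, apex=25.389, x_land=49.937, impact vy=-22.307
  bounce: vy ← 0.54·22.307 = 12.046
Arc 2: start y=0.000, vy=12.046 → t=2.458, apex=7.403, x_land=85.927, impact vy=-12.046
  bounce: vy ← 0.54·12.046 = 6.505
Arc 3: start y=0.000, vy=6.505 → t=1.328, apex=2.159, x_land=105.362, impact vy=-6.505
  bounce: vy ← 0.54·6.505 = 3.513
Arc 4: start y=0.000, vy=3.513 → t=0.717, apex=0.630, x_land=115.857, impact vy=-3.513
  bounce: vy ← 0.54·3.513 = 1.897
Arc 5: start y=0.000, vy=1.897 → t=0.387, apex=0.184, x_land=121.524, impact vy=-1.897
  bounce: vy ← 0.54·1.897 = 1.024
Arc 6: start y=0.000, vy=1.024 → t=0.209, apex=0.054, x_land=124.584, impact vy=-1.024
  bounce: vy ← 0.54·1.024 = 0.553
Arc 7: start y=0.000, vy=0.553 → t=0.113, apex=0.016, x_land=126.237, impact vy=-0.553
  bounce: vy ← 0.54·0.553 = 0.299

1 3.411 25.389 49.937
2 2.458 7.403 85.927
3 1.328 2.159 105.362
4 0.717 0.630 115.857
5 0.387 0.184 121.524
6 0.209 0.054 124.584
7 0.113 0.016 126.237
final: 126.237 0.299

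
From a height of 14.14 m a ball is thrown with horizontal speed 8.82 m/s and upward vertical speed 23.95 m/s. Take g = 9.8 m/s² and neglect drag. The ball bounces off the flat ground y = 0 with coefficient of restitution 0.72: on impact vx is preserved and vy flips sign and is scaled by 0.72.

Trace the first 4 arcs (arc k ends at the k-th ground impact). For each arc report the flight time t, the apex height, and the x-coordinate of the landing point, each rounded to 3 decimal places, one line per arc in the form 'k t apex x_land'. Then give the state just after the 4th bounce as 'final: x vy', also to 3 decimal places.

1 5.420 43.405 47.806
2 4.286 22.501 85.607
3 3.086 11.665 112.824
4 2.222 6.047 132.420
final: 132.420 7.838

Arc 1: start y=14.140, vy=23.950 → t=5.420, apex=43.405, x_land=47.806, impact vy=-29.168
  bounce: vy ← 0.72·29.168 = 21.001
Arc 2: start y=0.000, vy=21.001 → t=4.286, apex=22.501, x_land=85.607, impact vy=-21.001
  bounce: vy ← 0.72·21.001 = 15.120
Arc 3: start y=0.000, vy=15.120 → t=3.086, apex=11.665, x_land=112.824, impact vy=-15.120
  bounce: vy ← 0.72·15.120 = 10.887
Arc 4: start y=0.000, vy=10.887 → t=2.222, apex=6.047, x_land=132.420, impact vy=-10.887
  bounce: vy ← 0.72·10.887 = 7.838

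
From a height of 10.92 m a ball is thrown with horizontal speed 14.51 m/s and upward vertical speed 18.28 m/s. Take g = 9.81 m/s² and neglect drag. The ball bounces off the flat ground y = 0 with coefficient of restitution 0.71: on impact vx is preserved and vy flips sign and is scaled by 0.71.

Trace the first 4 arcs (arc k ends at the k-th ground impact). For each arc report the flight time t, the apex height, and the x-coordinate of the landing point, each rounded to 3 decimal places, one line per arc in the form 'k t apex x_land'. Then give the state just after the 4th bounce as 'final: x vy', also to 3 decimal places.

1 4.251 27.952 61.676
2 3.390 14.090 110.862
3 2.407 7.103 145.783
4 1.709 3.581 170.578
final: 170.578 5.951

Arc 1: start y=10.920, vy=18.280 → t=4.251, apex=27.952, x_land=61.676, impact vy=-23.418
  bounce: vy ← 0.71·23.418 = 16.627
Arc 2: start y=0.000, vy=16.627 → t=3.390, apex=14.090, x_land=110.862, impact vy=-16.627
  bounce: vy ← 0.71·16.627 = 11.805
Arc 3: start y=0.000, vy=11.805 → t=2.407, apex=7.103, x_land=145.783, impact vy=-11.805
  bounce: vy ← 0.71·11.805 = 8.382
Arc 4: start y=0.000, vy=8.382 → t=1.709, apex=3.581, x_land=170.578, impact vy=-8.382
  bounce: vy ← 0.71·8.382 = 5.951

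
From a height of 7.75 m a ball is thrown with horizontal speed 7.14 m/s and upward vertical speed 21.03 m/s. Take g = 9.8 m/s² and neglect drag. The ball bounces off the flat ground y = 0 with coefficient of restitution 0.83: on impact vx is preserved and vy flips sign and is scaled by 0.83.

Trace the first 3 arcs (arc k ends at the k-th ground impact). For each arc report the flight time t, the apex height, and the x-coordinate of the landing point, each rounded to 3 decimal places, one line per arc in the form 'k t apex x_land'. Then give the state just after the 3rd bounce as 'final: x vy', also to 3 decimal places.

1 4.633 30.314 33.081
2 4.129 20.884 62.561
3 3.427 14.387 87.030
final: 87.030 13.938

Arc 1: start y=7.750, vy=21.030 → t=4.633, apex=30.314, x_land=33.081, impact vy=-24.375
  bounce: vy ← 0.83·24.375 = 20.232
Arc 2: start y=0.000, vy=20.232 → t=4.129, apex=20.884, x_land=62.561, impact vy=-20.232
  bounce: vy ← 0.83·20.232 = 16.792
Arc 3: start y=0.000, vy=16.792 → t=3.427, apex=14.387, x_land=87.030, impact vy=-16.792
  bounce: vy ← 0.83·16.792 = 13.938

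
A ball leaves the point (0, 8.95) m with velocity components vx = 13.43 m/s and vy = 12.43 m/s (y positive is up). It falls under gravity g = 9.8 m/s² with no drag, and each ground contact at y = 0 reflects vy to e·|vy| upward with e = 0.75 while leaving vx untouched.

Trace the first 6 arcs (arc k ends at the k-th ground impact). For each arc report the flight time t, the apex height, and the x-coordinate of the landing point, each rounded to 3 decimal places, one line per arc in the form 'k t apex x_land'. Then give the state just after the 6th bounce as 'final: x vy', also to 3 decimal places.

Arc 1: start y=8.950, vy=12.430 → t=3.122, apex=16.833, x_land=41.926, impact vy=-18.164
  bounce: vy ← 0.75·18.164 = 13.623
Arc 2: start y=0.000, vy=13.623 → t=2.780, apex=9.469, x_land=79.264, impact vy=-13.623
  bounce: vy ← 0.75·13.623 = 10.217
Arc 3: start y=0.000, vy=10.217 → t=2.085, apex=5.326, x_land=107.267, impact vy=-10.217
  bounce: vy ← 0.75·10.217 = 7.663
Arc 4: start y=0.000, vy=7.663 → t=1.564, apex=2.996, x_land=128.270, impact vy=-7.663
  bounce: vy ← 0.75·7.663 = 5.747
Arc 5: start y=0.000, vy=5.747 → t=1.173, apex=1.685, x_land=144.022, impact vy=-5.747
  bounce: vy ← 0.75·5.747 = 4.310
Arc 6: start y=0.000, vy=4.310 → t=0.880, apex=0.948, x_land=155.836, impact vy=-4.310
  bounce: vy ← 0.75·4.310 = 3.233

1 3.122 16.833 41.926
2 2.780 9.469 79.264
3 2.085 5.326 107.267
4 1.564 2.996 128.270
5 1.173 1.685 144.022
6 0.880 0.948 155.836
final: 155.836 3.233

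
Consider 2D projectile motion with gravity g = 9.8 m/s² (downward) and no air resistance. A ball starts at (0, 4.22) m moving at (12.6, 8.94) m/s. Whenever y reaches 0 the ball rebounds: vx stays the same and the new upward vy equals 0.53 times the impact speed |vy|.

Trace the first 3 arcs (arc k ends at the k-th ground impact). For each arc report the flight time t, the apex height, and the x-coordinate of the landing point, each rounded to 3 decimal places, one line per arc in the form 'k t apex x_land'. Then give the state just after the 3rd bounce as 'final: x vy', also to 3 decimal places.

Arc 1: start y=4.220, vy=8.940 → t=2.214, apex=8.298, x_land=27.891, impact vy=-12.753
  bounce: vy ← 0.53·12.753 = 6.759
Arc 2: start y=0.000, vy=6.759 → t=1.379, apex=2.331, x_land=45.271, impact vy=-6.759
  bounce: vy ← 0.53·6.759 = 3.582
Arc 3: start y=0.000, vy=3.582 → t=0.731, apex=0.655, x_land=54.483, impact vy=-3.582
  bounce: vy ← 0.53·3.582 = 1.899

1 2.214 8.298 27.891
2 1.379 2.331 45.271
3 0.731 0.655 54.483
final: 54.483 1.899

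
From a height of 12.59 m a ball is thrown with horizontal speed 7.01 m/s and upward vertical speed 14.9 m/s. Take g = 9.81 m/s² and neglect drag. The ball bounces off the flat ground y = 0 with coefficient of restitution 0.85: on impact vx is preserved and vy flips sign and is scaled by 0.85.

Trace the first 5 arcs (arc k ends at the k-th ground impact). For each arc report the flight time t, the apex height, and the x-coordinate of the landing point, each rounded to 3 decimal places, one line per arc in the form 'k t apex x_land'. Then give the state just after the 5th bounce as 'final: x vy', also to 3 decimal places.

1 3.727 23.905 26.123
2 3.753 17.272 52.431
3 3.190 12.479 74.794
4 2.712 9.016 93.801
5 2.305 6.514 109.958
final: 109.958 9.609

Arc 1: start y=12.590, vy=14.900 → t=3.727, apex=23.905, x_land=26.123, impact vy=-21.657
  bounce: vy ← 0.85·21.657 = 18.408
Arc 2: start y=0.000, vy=18.408 → t=3.753, apex=17.272, x_land=52.431, impact vy=-18.408
  bounce: vy ← 0.85·18.408 = 15.647
Arc 3: start y=0.000, vy=15.647 → t=3.190, apex=12.479, x_land=74.794, impact vy=-15.647
  bounce: vy ← 0.85·15.647 = 13.300
Arc 4: start y=0.000, vy=13.300 → t=2.712, apex=9.016, x_land=93.801, impact vy=-13.300
  bounce: vy ← 0.85·13.300 = 11.305
Arc 5: start y=0.000, vy=11.305 → t=2.305, apex=6.514, x_land=109.958, impact vy=-11.305
  bounce: vy ← 0.85·11.305 = 9.609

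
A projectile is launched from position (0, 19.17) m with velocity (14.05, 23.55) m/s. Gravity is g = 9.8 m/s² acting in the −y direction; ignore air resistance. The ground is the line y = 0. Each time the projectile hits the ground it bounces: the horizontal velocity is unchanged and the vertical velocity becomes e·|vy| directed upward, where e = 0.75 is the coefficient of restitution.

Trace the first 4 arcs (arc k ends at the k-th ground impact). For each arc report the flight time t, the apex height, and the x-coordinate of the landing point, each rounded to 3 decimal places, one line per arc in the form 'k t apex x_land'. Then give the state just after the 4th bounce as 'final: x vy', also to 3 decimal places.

Arc 1: start y=19.170, vy=23.550 → t=5.515, apex=47.466, x_land=77.492, impact vy=-30.501
  bounce: vy ← 0.75·30.501 = 22.876
Arc 2: start y=0.000, vy=22.876 → t=4.669, apex=26.700, x_land=143.086, impact vy=-22.876
  bounce: vy ← 0.75·22.876 = 17.157
Arc 3: start y=0.000, vy=17.157 → t=3.501, apex=15.019, x_land=192.281, impact vy=-17.157
  bounce: vy ← 0.75·17.157 = 12.868
Arc 4: start y=0.000, vy=12.868 → t=2.626, apex=8.448, x_land=229.177, impact vy=-12.868
  bounce: vy ← 0.75·12.868 = 9.651

1 5.515 47.466 77.492
2 4.669 26.700 143.086
3 3.501 15.019 192.281
4 2.626 8.448 229.177
final: 229.177 9.651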